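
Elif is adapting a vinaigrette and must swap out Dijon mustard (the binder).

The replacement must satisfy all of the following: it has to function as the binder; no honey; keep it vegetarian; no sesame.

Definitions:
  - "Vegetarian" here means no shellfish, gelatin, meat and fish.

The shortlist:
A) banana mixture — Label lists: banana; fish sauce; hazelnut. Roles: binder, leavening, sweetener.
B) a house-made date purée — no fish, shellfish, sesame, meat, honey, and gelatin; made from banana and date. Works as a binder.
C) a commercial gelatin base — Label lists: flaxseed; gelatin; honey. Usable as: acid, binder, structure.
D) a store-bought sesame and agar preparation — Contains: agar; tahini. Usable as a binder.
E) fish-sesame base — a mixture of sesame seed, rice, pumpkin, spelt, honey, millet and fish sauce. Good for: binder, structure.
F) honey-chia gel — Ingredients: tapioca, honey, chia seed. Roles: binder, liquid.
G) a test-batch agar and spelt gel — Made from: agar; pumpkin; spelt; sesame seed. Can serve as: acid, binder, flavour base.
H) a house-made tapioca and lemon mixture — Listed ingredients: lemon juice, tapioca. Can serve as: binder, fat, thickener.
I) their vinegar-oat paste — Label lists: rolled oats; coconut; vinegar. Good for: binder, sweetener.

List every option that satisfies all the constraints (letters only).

A: has fish sauce, so not vegetarian — no
B: works as a binder, no sesame, vegetarian — keep
C: has gelatin, so not vegetarian; has honey, so not honey-free — out
D: has tahini, so not sesame-free — no
E: has fish sauce, so not vegetarian; has honey, so not honey-free (and 1 more) — reject
F: has honey, so not honey-free — reject
G: has sesame seed, so not sesame-free — no
H: works as a binder, no sesame, vegetarian — OK
I: every rule checks out — keep

B, H, I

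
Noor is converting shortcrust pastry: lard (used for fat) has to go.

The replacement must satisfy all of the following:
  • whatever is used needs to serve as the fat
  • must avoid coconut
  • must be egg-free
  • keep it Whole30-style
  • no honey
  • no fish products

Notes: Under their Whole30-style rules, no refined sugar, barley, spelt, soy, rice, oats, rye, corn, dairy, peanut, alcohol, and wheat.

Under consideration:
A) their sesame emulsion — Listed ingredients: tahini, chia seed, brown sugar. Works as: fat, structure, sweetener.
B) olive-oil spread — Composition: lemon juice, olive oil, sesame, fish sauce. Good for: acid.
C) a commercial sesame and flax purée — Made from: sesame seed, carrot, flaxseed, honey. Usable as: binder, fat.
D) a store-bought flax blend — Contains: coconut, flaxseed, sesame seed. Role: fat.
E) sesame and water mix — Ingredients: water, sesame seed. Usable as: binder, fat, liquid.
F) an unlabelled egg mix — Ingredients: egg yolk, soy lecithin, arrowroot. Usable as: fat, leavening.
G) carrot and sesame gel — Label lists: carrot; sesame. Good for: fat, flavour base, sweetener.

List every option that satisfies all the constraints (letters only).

A: has brown sugar, so not Whole30-style — out
B: not usable as a fat; has fish sauce, so not fish-free — out
C: has honey, so not honey-free — no
D: has coconut, so not coconut-free — no
E: all constraints satisfied — keep
F: has soy lecithin, so not Whole30-style; has egg yolk, so not egg-free — reject
G: every rule checks out — valid

E, G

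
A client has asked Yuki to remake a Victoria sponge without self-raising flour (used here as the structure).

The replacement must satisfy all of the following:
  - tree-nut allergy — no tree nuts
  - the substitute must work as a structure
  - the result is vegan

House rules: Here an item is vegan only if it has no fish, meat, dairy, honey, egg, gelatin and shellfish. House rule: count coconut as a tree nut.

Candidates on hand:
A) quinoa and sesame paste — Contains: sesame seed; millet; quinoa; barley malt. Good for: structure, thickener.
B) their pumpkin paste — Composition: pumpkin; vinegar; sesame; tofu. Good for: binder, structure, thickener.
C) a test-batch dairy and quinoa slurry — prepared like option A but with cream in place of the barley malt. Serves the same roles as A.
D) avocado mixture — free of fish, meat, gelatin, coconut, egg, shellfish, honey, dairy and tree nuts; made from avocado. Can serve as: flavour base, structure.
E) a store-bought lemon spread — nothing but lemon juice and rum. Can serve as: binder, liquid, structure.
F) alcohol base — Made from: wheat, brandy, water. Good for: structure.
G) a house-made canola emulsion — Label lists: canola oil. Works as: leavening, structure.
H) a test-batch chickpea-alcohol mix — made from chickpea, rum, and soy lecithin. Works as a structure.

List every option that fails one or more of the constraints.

A: all constraints satisfied — keep
B: vegan, tree-nut-free — OK
C: has cream, so not vegan — no
D: every rule checks out — valid
E: works as a structure, vegan, tree-nut-free — valid
F: only brandy, wheat, and water; none excluded — valid
G: works as a structure, tree-nut-free, vegan — OK
H: only rum, soy lecithin, and chickpea; none excluded — valid

C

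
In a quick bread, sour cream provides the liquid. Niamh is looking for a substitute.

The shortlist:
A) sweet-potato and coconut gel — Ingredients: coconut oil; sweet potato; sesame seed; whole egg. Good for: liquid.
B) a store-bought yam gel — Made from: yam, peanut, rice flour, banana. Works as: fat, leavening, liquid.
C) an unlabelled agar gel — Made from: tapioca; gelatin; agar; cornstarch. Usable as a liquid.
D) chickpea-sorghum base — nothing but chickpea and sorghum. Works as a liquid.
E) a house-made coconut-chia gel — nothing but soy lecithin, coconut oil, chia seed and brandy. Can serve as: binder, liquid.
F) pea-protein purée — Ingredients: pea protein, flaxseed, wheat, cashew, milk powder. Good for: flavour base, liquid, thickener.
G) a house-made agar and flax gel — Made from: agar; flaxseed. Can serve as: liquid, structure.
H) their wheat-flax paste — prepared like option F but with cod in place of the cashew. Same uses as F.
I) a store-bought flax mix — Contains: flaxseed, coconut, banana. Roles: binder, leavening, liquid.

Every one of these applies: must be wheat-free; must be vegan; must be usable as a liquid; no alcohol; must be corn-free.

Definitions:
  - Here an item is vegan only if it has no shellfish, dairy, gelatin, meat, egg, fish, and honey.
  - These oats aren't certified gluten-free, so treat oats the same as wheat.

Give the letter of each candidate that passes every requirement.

B, D, G, I

A: has whole egg, so not vegan — no
B: no alcohol, no corn — OK
C: has gelatin, so not vegan; has cornstarch, so not corn-free — no
D: vegan, wheat-free — OK
E: has brandy, so not alcohol-free — out
F: has milk powder, so not vegan; has wheat, so not wheat-free — out
G: works as a liquid, wheat-free, vegan — valid
H: has milk powder, so not vegan; has wheat, so not wheat-free — no
I: works as a liquid, no corn, no alcohol — OK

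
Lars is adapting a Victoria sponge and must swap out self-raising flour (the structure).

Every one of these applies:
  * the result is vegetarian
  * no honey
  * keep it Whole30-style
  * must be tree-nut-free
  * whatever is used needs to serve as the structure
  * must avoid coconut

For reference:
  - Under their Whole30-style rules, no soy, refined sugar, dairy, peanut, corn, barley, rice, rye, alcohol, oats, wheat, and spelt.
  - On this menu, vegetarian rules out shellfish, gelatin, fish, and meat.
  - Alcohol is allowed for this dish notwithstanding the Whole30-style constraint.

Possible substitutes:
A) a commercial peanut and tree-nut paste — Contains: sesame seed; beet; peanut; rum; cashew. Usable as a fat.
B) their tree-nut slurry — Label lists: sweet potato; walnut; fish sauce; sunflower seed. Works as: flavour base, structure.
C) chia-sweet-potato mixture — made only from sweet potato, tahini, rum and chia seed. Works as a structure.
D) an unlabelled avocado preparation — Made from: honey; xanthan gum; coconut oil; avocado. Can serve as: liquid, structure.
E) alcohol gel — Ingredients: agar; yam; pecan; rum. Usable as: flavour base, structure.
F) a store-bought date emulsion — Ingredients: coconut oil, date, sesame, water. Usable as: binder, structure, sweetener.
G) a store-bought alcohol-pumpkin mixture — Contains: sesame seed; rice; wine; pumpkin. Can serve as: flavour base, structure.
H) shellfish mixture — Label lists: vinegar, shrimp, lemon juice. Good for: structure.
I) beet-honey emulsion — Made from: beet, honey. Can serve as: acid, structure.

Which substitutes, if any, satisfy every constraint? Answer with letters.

C

A: not usable as a structure; has peanut, so not Whole30-style (and 1 more) — out
B: has fish sauce, so not vegetarian; has walnut, so not tree-nut-free — reject
C: alcohol is permitted under the Whole30-style carve-out; nothing else excluded — valid
D: has honey, so not honey-free; has coconut oil, so not coconut-free — no
E: has pecan, so not tree-nut-free — no
F: has coconut oil, so not coconut-free — out
G: has rice, so not Whole30-style — reject
H: has shrimp, so not vegetarian — reject
I: has honey, so not honey-free — no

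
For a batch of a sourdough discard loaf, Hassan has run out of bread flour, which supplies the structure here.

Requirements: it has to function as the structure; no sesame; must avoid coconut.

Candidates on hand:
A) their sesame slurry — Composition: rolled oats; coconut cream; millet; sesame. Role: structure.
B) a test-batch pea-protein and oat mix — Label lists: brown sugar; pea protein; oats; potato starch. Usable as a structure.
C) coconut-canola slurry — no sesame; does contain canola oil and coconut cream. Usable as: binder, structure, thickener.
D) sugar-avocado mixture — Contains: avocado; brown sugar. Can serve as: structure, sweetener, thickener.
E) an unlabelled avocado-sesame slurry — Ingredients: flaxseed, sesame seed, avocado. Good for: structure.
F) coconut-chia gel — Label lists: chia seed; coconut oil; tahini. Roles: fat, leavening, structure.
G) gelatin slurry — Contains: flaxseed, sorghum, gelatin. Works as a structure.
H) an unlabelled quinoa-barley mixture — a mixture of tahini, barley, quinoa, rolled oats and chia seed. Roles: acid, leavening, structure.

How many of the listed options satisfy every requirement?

A: has sesame, so not sesame-free; has coconut cream, so not coconut-free — out
B: no coconut, no sesame — OK
C: has coconut cream, so not coconut-free — reject
D: nothing on the exclusion list — valid
E: has sesame seed, so not sesame-free — out
F: has tahini, so not sesame-free; has coconut oil, so not coconut-free — out
G: all constraints satisfied — valid
H: has tahini, so not sesame-free — reject

3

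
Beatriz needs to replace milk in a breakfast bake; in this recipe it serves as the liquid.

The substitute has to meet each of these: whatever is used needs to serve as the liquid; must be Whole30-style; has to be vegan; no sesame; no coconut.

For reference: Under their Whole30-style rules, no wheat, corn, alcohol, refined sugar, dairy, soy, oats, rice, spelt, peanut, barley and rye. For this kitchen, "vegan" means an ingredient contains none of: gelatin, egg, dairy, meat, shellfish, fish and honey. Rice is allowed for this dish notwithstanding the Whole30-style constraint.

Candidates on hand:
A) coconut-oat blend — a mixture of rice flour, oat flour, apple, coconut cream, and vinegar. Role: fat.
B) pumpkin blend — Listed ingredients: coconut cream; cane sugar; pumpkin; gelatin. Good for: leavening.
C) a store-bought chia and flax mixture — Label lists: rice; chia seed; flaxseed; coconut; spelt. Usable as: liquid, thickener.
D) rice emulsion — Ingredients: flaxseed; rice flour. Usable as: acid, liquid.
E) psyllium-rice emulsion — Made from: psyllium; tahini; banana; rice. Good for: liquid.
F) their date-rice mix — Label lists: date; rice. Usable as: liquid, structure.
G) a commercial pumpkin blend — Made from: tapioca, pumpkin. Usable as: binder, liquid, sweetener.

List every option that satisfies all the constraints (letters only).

A: not usable as a liquid; has oat flour, so not Whole30-style (and 1 more) — out
B: not usable as a liquid; has cane sugar, so not Whole30-style (and 2 more) — out
C: has spelt, so not Whole30-style; has coconut, so not coconut-free — no
D: rice is permitted under the Whole30-style carve-out; nothing else excluded — valid
E: has tahini, so not sesame-free — no
F: rice is permitted under the Whole30-style carve-out; nothing else excluded — OK
G: only tapioca and pumpkin; none excluded — OK

D, F, G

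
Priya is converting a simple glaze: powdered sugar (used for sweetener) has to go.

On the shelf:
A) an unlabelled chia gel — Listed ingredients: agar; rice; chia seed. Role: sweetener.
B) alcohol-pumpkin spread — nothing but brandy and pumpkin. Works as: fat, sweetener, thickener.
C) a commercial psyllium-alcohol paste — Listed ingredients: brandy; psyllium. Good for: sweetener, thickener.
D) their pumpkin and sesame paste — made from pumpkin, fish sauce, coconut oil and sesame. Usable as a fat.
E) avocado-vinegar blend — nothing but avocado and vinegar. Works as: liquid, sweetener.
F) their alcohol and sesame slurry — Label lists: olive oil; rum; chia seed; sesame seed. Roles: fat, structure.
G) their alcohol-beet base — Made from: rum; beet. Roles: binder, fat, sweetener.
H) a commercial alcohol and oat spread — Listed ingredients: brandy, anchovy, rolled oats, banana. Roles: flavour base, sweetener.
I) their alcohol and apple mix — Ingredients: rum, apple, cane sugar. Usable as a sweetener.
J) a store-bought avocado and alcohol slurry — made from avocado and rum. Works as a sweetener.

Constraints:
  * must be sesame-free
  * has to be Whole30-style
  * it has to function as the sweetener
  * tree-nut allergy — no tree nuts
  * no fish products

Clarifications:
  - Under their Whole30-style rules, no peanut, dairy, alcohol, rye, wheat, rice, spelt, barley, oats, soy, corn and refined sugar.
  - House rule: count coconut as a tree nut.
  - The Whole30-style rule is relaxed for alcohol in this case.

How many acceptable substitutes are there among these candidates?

A: has rice, so not Whole30-style — out
B: alcohol is permitted under the Whole30-style carve-out; nothing else excluded — keep
C: alcohol is permitted under the Whole30-style carve-out; nothing else excluded — OK
D: not usable as a sweetener; has coconut oil, so not tree-nut-free (and 2 more) — out
E: only vinegar and avocado; none excluded — valid
F: not usable as a sweetener; has sesame seed, so not sesame-free — no
G: alcohol is permitted under the Whole30-style carve-out; nothing else excluded — valid
H: has rolled oats, so not Whole30-style; has anchovy, so not fish-free — reject
I: has cane sugar, so not Whole30-style — reject
J: alcohol is permitted under the Whole30-style carve-out; nothing else excluded — valid

5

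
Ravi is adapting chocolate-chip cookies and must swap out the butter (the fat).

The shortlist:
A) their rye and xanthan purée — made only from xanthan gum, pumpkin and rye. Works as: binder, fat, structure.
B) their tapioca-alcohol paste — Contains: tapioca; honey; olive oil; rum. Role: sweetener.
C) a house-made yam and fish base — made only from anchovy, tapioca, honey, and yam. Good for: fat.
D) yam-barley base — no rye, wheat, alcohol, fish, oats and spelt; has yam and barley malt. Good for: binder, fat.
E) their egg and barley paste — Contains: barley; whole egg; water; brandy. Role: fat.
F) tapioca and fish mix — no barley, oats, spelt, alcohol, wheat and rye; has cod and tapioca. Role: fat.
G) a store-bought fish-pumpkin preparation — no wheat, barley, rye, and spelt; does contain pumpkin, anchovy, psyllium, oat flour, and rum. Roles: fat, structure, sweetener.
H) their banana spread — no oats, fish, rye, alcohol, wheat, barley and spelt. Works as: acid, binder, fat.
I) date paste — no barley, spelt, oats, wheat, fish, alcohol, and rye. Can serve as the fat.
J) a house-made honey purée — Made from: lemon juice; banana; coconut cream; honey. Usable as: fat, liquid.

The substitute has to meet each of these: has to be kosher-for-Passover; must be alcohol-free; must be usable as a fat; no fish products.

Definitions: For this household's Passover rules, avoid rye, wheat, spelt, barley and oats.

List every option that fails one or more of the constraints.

A: has rye, so not kosher-for-Passover — out
B: not usable as a fat; has rum, so not alcohol-free — reject
C: has anchovy, so not fish-free — no
D: has barley malt, so not kosher-for-Passover — out
E: has barley, so not kosher-for-Passover; has brandy, so not alcohol-free — out
F: has cod, so not fish-free — reject
G: has oat flour, so not kosher-for-Passover; has rum, so not alcohol-free (and 1 more) — no
H: kosher-for-Passover, no alcohol — OK
I: works as a fat, kosher-for-Passover, no alcohol — keep
J: no fish, kosher-for-Passover — OK

A, B, C, D, E, F, G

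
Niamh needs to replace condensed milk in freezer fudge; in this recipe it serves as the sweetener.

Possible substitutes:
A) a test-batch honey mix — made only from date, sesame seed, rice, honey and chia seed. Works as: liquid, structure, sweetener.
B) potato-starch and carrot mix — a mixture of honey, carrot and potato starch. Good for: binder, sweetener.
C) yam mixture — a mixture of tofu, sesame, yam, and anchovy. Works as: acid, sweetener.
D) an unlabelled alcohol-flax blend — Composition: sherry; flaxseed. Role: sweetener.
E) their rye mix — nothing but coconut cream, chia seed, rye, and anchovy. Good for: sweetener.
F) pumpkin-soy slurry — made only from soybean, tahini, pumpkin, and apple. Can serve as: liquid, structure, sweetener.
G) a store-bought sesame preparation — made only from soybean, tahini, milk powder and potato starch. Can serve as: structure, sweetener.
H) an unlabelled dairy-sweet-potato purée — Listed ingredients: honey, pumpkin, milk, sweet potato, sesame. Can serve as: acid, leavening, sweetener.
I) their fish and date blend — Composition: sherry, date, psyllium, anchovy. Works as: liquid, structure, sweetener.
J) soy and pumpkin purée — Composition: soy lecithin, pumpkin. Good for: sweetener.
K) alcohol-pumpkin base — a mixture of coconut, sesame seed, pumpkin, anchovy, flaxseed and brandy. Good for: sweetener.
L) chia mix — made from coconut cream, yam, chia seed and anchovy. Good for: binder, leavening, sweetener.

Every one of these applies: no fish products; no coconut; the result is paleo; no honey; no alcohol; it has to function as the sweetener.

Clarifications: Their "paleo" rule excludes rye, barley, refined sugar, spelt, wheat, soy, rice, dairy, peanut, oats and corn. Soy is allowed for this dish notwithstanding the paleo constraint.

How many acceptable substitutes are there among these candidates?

A: has rice, so not paleo; has honey, so not honey-free — no
B: has honey, so not honey-free — no
C: has anchovy, so not fish-free — no
D: has sherry, so not alcohol-free — reject
E: has rye, so not paleo; has anchovy, so not fish-free (and 1 more) — no
F: soy is permitted under the paleo carve-out; nothing else excluded — OK
G: has milk powder, so not paleo — out
H: has milk, so not paleo; has honey, so not honey-free — no
I: has anchovy, so not fish-free; has sherry, so not alcohol-free — reject
J: soy is permitted under the paleo carve-out; nothing else excluded — OK
K: has anchovy, so not fish-free; has brandy, so not alcohol-free (and 1 more) — reject
L: has anchovy, so not fish-free; has coconut cream, so not coconut-free — no

2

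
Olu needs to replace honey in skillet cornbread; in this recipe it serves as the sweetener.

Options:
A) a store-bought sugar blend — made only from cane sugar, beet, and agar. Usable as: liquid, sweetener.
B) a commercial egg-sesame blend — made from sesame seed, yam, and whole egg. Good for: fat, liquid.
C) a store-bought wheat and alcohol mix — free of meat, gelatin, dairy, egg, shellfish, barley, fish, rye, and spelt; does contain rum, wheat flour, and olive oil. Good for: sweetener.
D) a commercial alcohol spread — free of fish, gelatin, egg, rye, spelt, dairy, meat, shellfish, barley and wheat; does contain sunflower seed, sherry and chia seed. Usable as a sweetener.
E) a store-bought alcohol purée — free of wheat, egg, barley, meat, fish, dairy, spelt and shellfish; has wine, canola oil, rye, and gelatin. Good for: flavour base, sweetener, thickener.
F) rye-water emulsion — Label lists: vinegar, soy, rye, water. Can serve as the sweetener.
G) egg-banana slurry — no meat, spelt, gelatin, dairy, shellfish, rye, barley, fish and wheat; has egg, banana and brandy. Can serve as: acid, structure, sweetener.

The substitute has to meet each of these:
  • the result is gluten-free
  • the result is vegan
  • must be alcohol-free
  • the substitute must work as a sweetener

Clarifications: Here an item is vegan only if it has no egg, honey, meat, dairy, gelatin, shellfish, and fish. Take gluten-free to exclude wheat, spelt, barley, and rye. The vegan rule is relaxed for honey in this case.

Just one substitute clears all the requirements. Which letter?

A

A: all constraints satisfied — keep
B: not usable as a sweetener; has whole egg, so not vegan — out
C: has wheat flour, so not gluten-free; has rum, so not alcohol-free — reject
D: has sherry, so not alcohol-free — no
E: has gelatin, so not vegan; has rye, so not gluten-free (and 1 more) — reject
F: has rye, so not gluten-free — reject
G: has egg, so not vegan; has brandy, so not alcohol-free — no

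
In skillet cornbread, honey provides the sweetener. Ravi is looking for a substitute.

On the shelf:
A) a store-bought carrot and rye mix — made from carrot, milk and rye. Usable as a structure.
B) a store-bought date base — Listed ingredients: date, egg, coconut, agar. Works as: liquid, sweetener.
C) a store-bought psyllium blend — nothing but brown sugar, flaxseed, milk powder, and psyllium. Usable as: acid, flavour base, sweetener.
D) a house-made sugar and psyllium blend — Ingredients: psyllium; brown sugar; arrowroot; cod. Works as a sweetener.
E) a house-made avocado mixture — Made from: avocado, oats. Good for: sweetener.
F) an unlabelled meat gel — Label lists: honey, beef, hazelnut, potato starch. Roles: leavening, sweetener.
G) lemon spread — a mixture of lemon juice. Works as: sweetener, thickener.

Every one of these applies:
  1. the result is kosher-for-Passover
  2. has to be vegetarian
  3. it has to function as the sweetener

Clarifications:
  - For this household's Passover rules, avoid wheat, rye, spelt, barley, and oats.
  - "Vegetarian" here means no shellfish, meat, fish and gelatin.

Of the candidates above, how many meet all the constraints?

3

A: not usable as a sweetener; has rye, so not kosher-for-Passover — no
B: nothing on the exclusion list — keep
C: milk powder and brown sugar etc. — none of it excluded — keep
D: has cod, so not vegetarian — reject
E: has oats, so not kosher-for-Passover — reject
F: has beef, so not vegetarian — reject
G: only lemon juice; none excluded — OK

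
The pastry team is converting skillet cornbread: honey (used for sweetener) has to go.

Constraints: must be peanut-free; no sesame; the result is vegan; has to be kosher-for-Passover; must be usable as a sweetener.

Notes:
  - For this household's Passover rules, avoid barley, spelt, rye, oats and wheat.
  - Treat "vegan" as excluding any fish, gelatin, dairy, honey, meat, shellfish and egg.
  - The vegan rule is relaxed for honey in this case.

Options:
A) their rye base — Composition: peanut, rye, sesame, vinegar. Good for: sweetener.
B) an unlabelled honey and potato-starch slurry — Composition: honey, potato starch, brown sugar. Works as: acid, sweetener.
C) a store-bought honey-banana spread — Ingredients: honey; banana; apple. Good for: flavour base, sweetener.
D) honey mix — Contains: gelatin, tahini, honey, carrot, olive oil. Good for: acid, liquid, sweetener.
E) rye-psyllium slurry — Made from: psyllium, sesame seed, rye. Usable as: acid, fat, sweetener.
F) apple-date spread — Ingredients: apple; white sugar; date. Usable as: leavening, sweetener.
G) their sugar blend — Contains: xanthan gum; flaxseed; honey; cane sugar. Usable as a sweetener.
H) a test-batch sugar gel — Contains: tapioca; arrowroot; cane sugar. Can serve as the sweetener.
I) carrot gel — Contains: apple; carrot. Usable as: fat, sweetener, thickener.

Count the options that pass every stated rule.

A: has rye, so not kosher-for-Passover; has sesame, so not sesame-free (and 1 more) — reject
B: honey is permitted under the vegan carve-out; nothing else excluded — valid
C: honey is permitted under the vegan carve-out; nothing else excluded — valid
D: has gelatin, so not vegan; has tahini, so not sesame-free — reject
E: has rye, so not kosher-for-Passover; has sesame seed, so not sesame-free — out
F: no peanut, no sesame — valid
G: honey is permitted under the vegan carve-out; nothing else excluded — keep
H: only cane sugar, tapioca and arrowroot; none excluded — OK
I: only carrot and apple; none excluded — OK

6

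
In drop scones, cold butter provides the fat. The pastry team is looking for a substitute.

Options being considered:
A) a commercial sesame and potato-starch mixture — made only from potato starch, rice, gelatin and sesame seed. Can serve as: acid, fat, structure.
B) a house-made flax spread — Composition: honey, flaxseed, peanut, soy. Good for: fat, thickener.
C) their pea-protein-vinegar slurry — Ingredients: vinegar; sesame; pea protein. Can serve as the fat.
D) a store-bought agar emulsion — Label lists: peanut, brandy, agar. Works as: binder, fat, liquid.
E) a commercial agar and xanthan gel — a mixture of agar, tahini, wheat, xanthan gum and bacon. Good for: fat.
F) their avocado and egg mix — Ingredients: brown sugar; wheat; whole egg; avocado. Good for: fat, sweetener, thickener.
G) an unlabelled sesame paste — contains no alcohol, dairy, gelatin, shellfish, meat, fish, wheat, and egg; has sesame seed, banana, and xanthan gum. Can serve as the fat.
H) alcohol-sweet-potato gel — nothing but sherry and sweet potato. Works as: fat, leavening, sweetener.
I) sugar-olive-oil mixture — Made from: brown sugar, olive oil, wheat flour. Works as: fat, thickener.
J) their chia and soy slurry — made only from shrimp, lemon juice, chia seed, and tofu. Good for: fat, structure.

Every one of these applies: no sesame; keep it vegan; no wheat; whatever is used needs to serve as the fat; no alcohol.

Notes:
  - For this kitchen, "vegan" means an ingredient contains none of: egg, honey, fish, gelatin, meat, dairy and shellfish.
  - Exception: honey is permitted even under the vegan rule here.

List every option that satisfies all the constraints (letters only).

A: has gelatin, so not vegan; has sesame seed, so not sesame-free — no
B: honey is permitted under the vegan carve-out; nothing else excluded — OK
C: has sesame, so not sesame-free — out
D: has brandy, so not alcohol-free — reject
E: has bacon, so not vegan; has tahini, so not sesame-free (and 1 more) — reject
F: has whole egg, so not vegan; has wheat, so not wheat-free — no
G: has sesame seed, so not sesame-free — no
H: has sherry, so not alcohol-free — no
I: has wheat flour, so not wheat-free — out
J: has shrimp, so not vegan — reject

B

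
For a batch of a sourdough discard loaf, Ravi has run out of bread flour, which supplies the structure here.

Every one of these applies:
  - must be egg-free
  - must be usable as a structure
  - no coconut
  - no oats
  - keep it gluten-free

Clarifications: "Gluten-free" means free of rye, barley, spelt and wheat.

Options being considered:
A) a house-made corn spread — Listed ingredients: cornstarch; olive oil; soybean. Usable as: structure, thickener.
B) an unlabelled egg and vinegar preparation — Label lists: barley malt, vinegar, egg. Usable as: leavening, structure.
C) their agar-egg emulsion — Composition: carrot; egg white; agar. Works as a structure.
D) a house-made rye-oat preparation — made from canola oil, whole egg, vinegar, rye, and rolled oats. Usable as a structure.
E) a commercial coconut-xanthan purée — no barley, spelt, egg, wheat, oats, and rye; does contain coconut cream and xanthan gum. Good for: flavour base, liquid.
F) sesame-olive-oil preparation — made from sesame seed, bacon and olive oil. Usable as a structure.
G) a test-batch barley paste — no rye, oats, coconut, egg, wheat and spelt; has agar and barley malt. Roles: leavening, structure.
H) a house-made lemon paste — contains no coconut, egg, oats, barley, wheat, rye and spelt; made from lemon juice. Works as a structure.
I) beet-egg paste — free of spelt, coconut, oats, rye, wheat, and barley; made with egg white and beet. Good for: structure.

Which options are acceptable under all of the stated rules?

A: nothing on the exclusion list — keep
B: has barley malt, so not gluten-free; has egg, so not egg-free — out
C: has egg white, so not egg-free — out
D: has rye, so not gluten-free; has whole egg, so not egg-free (and 1 more) — out
E: not usable as a structure; has coconut cream, so not coconut-free — out
F: works as a structure, no coconut, no oats — keep
G: has barley malt, so not gluten-free — no
H: every rule checks out — OK
I: has egg white, so not egg-free — reject

A, F, H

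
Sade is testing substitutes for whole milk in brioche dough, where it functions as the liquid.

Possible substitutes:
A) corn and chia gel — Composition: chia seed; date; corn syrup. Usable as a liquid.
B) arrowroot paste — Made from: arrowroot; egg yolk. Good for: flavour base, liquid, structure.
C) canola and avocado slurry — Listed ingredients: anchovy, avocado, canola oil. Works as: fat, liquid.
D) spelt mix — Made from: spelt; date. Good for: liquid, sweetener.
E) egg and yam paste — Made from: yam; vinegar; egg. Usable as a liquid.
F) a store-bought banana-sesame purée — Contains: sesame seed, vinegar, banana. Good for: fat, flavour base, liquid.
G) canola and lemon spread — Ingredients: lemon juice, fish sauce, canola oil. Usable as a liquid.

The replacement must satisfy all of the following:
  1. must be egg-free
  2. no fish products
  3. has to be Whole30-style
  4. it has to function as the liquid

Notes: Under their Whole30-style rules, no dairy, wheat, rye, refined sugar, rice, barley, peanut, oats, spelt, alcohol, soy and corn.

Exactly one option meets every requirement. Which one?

A: has corn syrup, so not Whole30-style — no
B: has egg yolk, so not egg-free — out
C: has anchovy, so not fish-free — no
D: has spelt, so not Whole30-style — reject
E: has egg, so not egg-free — out
F: no fish, Whole30-style — OK
G: has fish sauce, so not fish-free — reject

F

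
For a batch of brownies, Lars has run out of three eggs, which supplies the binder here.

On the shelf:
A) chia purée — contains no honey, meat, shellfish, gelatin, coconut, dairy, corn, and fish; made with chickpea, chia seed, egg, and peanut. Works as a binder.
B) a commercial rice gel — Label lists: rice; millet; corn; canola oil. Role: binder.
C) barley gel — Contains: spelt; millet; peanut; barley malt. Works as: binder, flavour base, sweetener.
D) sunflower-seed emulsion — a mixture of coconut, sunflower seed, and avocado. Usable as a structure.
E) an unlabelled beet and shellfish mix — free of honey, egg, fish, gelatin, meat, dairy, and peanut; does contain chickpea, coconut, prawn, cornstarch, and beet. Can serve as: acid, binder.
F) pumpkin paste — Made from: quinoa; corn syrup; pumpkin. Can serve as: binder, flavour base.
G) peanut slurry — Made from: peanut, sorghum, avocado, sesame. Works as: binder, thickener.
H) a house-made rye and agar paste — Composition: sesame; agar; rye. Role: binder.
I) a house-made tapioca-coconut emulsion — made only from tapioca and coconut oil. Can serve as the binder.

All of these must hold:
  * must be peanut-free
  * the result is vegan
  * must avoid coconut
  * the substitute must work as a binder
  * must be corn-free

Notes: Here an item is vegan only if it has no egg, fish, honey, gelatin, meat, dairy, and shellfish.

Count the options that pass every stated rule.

A: has egg, so not vegan; has peanut, so not peanut-free — out
B: has corn, so not corn-free — reject
C: has peanut, so not peanut-free — reject
D: not usable as a binder; has coconut, so not coconut-free — out
E: has prawn, so not vegan; has cornstarch, so not corn-free (and 1 more) — out
F: has corn syrup, so not corn-free — out
G: has peanut, so not peanut-free — no
H: only rye, sesame and agar; none excluded — valid
I: has coconut oil, so not coconut-free — reject

1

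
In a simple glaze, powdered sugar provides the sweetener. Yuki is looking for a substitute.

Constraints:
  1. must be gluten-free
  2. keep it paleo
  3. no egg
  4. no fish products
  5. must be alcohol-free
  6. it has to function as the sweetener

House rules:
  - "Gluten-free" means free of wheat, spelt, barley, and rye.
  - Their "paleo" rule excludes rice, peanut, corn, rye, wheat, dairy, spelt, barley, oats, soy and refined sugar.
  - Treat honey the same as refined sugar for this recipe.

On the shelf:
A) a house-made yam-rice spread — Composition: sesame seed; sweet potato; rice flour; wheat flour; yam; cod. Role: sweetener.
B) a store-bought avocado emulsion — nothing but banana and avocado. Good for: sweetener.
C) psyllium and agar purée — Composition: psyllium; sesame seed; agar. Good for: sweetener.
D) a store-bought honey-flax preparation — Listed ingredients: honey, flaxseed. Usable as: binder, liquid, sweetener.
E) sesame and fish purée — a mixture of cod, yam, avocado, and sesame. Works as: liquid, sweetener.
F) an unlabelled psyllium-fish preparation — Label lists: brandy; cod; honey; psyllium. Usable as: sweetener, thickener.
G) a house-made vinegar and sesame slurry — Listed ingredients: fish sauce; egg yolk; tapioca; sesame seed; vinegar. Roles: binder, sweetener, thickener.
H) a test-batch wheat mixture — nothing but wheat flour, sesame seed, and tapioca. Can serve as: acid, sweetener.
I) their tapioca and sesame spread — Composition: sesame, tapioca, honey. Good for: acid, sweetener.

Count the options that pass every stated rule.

A: has wheat flour, so not gluten-free; has rice flour, so not paleo (and 1 more) — no
B: works as a sweetener, paleo, no fish — valid
C: only sesame seed, psyllium, and agar; none excluded — keep
D: has honey, so not paleo — no
E: has cod, so not fish-free — no
F: has honey, so not paleo; has cod, so not fish-free (and 1 more) — no
G: has fish sauce, so not fish-free; has egg yolk, so not egg-free — out
H: has wheat flour, so not gluten-free; has wheat flour, so not paleo — no
I: has honey, so not paleo — reject

2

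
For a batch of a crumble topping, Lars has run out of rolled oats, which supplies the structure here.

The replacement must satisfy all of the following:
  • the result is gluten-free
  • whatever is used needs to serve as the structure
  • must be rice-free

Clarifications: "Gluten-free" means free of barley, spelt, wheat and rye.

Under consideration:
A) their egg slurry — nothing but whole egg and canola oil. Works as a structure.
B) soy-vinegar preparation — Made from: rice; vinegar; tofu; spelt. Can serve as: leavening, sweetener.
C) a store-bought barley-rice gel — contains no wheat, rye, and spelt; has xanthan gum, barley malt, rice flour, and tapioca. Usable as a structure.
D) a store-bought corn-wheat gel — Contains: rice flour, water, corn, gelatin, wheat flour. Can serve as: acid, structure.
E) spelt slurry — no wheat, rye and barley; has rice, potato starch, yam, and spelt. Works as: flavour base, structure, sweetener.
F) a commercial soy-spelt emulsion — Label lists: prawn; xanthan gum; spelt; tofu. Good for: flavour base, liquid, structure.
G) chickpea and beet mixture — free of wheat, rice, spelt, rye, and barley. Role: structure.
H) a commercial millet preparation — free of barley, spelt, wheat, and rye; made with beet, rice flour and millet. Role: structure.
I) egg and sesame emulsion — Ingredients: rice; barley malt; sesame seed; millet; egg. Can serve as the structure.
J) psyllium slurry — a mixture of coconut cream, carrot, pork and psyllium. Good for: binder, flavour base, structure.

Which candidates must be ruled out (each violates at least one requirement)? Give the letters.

A: gluten-free, no rice — valid
B: not usable as a structure; has spelt, so not gluten-free (and 1 more) — reject
C: has barley malt, so not gluten-free; has rice flour, so not rice-free — no
D: has wheat flour, so not gluten-free; has rice flour, so not rice-free — no
E: has spelt, so not gluten-free; has rice, so not rice-free — reject
F: has spelt, so not gluten-free — reject
G: every rule checks out — OK
H: has rice flour, so not rice-free — no
I: has barley malt, so not gluten-free; has rice, so not rice-free — reject
J: every rule checks out — OK

B, C, D, E, F, H, I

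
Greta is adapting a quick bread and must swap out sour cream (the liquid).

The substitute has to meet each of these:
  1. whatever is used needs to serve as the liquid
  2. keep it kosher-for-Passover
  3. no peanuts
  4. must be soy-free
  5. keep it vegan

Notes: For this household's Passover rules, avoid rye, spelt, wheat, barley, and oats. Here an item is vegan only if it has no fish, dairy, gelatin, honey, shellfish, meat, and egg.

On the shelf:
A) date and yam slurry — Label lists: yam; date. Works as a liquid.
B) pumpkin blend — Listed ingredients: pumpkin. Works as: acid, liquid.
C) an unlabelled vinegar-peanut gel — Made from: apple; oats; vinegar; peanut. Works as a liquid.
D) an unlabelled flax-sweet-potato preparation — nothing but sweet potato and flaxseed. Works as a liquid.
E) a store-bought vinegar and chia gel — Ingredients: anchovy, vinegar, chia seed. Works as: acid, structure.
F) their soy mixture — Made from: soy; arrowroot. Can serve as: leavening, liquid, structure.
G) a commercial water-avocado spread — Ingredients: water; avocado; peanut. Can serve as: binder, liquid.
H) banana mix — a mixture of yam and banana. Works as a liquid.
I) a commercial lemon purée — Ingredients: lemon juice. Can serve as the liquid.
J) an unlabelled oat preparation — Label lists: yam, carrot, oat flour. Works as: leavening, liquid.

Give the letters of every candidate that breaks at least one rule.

A: works as a liquid, no peanut, no soy — keep
B: nothing on the exclusion list — valid
C: has oats, so not kosher-for-Passover; has peanut, so not peanut-free — out
D: no peanut, no soy — OK
E: not usable as a liquid; has anchovy, so not vegan — out
F: has soy, so not soy-free — out
G: has peanut, so not peanut-free — no
H: only yam and banana; none excluded — OK
I: only lemon juice; none excluded — OK
J: has oat flour, so not kosher-for-Passover — reject

C, E, F, G, J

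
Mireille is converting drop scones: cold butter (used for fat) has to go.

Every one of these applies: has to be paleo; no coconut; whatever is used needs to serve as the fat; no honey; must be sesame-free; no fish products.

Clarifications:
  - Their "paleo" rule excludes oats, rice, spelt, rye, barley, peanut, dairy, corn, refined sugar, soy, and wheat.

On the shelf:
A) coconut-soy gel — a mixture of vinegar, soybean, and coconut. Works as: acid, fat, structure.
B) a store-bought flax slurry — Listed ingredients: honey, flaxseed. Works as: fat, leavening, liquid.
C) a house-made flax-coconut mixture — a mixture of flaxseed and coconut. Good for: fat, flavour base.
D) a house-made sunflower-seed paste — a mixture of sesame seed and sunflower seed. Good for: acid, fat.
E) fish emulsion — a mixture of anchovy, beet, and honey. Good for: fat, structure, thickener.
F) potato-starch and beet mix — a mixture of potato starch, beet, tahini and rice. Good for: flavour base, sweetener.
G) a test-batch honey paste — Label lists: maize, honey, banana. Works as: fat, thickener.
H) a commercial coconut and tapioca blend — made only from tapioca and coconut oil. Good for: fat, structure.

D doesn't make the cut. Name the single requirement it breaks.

usable as a fat: satisfied
paleo: satisfied
honey-free: satisfied
coconut-free: satisfied
sesame-free: has sesame seed — fails
fish-free: satisfied

sesame-free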